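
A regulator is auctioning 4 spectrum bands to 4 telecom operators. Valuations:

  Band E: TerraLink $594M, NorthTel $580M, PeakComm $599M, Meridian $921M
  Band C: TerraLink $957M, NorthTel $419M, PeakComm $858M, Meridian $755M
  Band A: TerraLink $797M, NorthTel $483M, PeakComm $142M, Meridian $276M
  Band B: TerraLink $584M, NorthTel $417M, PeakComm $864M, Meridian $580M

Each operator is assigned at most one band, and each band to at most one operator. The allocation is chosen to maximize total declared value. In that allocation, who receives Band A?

Optimal: TerraLink→Band C ($957M), NorthTel→Band A ($483M), PeakComm→Band B ($864M), Meridian→Band E ($921M) — total 957+483+864+921 = $3225M.
Row-greedy (each operator in turn takes its best remaining band) gives $2677M, worse by 548.
NorthTel's own top band is Band E ($580M), but forcing NorthTel→Band E and reassigning the rest optimally gives only $2996M — worse by 229.

NorthTel receives Band A.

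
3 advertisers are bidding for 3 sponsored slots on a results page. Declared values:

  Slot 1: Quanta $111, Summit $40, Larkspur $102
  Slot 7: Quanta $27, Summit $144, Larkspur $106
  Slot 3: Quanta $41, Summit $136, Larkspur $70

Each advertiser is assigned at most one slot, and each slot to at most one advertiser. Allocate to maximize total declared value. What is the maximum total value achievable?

Optimal: Quanta→Slot 1 ($111), Summit→Slot 3 ($136), Larkspur→Slot 7 ($106) — total 111+136+106 = $353.
Row-greedy (each advertiser in turn takes its best remaining slot) gives $325, worse by 28.
Swapping Quanta↔Larkspur (Quanta→Slot 7 $27, Larkspur→Slot 1 $102) loses 88.
Every other assignment is strictly worse.

Max total: $353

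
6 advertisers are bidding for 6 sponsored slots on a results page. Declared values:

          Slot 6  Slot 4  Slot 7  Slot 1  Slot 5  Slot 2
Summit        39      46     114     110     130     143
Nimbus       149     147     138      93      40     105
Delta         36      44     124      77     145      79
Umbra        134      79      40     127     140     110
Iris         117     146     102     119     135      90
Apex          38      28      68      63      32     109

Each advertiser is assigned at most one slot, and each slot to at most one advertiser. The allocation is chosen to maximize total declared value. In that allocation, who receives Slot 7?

Summit receives Slot 7.

Treat this as an assignment problem: match each advertiser to one slot.
Optimal: Summit→Slot 7 ($114), Nimbus→Slot 6 ($149), Delta→Slot 5 ($145), Umbra→Slot 1 ($127), Iris→Slot 4 ($146), Apex→Slot 2 ($109) — total 114+149+145+127+146+109 = $790.
Max-entry greedy (repeatedly take the single best remaining cell) gives $778, worse by 12.
Next-best assignment: Summit→Slot 5, Nimbus→Slot 6, Delta→Slot 7, Umbra→Slot 1, Iris→Slot 4, Apex→Slot 2 = $785.
Checked against all permutations: $790 is optimal.
Summit's own top slot is Slot 2 ($143), but forcing Summit→Slot 2 and reassigning the rest optimally gives only $778 — worse by 12.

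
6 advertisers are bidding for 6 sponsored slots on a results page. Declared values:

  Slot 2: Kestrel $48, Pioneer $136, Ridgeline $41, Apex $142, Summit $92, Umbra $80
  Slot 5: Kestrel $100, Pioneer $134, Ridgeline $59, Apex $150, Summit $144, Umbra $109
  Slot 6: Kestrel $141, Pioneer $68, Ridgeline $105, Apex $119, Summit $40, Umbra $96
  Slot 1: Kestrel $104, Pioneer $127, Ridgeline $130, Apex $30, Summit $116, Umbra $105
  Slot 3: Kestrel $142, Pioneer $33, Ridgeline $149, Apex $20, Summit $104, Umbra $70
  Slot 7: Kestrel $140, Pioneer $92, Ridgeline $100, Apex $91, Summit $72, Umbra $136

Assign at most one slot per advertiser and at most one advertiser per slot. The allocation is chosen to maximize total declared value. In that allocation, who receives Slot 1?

Optimal: Kestrel→Slot 6 ($141), Pioneer→Slot 1 ($127), Ridgeline→Slot 3 ($149), Apex→Slot 2 ($142), Summit→Slot 5 ($144), Umbra→Slot 7 ($136) — total 141+127+149+142+144+136 = $839.
Max-entry greedy (repeatedly take the single best remaining cell) gives $828, worse by 11.
Checked against all permutations: $839 is optimal.
Pioneer's own top slot is Slot 2 ($136), but forcing Pioneer→Slot 2 and reassigning the rest optimally gives only $828 — worse by 11.

Pioneer receives Slot 1.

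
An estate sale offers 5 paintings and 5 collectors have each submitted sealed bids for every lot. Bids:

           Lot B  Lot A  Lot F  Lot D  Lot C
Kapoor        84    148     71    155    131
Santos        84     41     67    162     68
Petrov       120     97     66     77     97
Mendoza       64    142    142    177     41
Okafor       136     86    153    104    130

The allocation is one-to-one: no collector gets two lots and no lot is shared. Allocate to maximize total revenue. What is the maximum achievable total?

Optimal: Kapoor→Lot C ($131), Santos→Lot D ($162), Petrov→Lot B ($120), Mendoza→Lot A ($142), Okafor→Lot F ($153) — total 131+162+120+142+153 = $708.
Swapping Kapoor↔Petrov (Kapoor→Lot B $84, Petrov→Lot C $97) loses 70.
Checked against all permutations: $708 is optimal.

Maximum total: $708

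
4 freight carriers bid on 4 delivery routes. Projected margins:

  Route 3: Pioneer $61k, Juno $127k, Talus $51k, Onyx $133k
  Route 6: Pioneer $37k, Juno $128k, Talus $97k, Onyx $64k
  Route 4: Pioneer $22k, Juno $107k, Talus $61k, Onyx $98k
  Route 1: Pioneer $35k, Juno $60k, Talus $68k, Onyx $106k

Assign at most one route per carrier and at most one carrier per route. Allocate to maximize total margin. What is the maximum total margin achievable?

Optimal: Pioneer→Route 1 ($35k), Juno→Route 4 ($107k), Talus→Route 6 ($97k), Onyx→Route 3 ($133k) — total 35+107+97+133 = $372k.
Row-greedy (each carrier in turn takes its best remaining route) gives $355k, worse by 17.
Swapping Juno↔Talus (Juno→Route 6 $128k, Talus→Route 4 $61k) loses 15.

Maximum total: $372k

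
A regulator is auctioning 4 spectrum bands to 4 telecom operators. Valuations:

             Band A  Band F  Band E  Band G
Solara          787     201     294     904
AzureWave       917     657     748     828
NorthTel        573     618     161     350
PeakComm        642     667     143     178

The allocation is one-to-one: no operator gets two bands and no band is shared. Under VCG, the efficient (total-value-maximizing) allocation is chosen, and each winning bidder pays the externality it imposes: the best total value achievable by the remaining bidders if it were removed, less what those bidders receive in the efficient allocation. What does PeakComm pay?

PeakComm pays $169M.

Efficient allocation: Solara→Band G ($904M), AzureWave→Band E ($748M), NorthTel→Band F ($618M), PeakComm→Band A ($642M); total welfare W = $2912M.
PeakComm receives Band A at value $642M, so the others get W − 642 = $2270M.
Without PeakComm: best allocation of the remaining 3 bidders over all 4 bands is Solara→Band G ($904M), AzureWave→Band A ($917M), NorthTel→Band F ($618M), total $2439M.
VCG payment = (others' best without PeakComm) − (others' welfare with PeakComm) = 2439 − 2270 = $169M.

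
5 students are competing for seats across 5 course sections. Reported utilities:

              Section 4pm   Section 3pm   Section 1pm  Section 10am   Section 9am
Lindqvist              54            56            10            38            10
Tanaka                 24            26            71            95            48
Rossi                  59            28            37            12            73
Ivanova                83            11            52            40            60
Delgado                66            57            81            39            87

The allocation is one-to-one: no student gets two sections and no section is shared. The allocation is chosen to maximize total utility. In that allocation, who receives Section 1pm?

Delgado receives Section 1pm.

This is the linear assignment problem.
Optimal: Lindqvist→Section 3pm (56 points), Tanaka→Section 10am (95 points), Rossi→Section 9am (73 points), Ivanova→Section 4pm (83 points), Delgado→Section 1pm (81 points) — total 56+95+73+83+81 = 388 points.
Delgado's own top section is Section 9am (87 points), but forcing Delgado→Section 9am and reassigning the rest optimally gives only 358 points — worse by 30.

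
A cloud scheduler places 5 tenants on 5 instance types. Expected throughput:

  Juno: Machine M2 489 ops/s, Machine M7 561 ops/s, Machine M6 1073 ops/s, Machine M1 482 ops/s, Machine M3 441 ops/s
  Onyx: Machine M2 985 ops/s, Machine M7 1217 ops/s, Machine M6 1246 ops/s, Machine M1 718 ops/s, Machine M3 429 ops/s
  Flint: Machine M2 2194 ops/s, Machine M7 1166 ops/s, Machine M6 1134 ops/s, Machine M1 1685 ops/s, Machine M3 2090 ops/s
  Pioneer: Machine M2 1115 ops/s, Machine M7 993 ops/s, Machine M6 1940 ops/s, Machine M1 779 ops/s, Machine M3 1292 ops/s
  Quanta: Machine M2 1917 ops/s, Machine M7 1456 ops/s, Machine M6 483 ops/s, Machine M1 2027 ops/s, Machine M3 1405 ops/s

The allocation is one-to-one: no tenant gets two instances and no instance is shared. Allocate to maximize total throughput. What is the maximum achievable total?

Maximum total: 7819 ops/s

Optimal: Juno→Machine M3 (441 ops/s), Onyx→Machine M7 (1217 ops/s), Flint→Machine M2 (2194 ops/s), Pioneer→Machine M6 (1940 ops/s), Quanta→Machine M1 (2027 ops/s) — total 441+1217+2194+1940+2027 = 7819 ops/s.
Column-greedy (each instance in turn goes to its best remaining tenant) gives 6749 ops/s, worse by 1070.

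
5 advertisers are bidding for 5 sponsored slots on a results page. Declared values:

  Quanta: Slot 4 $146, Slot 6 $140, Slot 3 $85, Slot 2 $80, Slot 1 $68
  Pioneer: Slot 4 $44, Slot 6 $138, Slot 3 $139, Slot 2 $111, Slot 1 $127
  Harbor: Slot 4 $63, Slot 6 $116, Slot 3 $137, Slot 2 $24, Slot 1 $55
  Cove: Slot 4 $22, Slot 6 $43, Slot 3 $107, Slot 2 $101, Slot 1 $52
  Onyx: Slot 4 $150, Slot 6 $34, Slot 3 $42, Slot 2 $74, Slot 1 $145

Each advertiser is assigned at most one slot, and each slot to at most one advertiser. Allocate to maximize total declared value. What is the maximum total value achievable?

Treat this as an assignment problem: match each advertiser to one slot.
Optimal: Quanta→Slot 4 ($146), Pioneer→Slot 6 ($138), Harbor→Slot 3 ($137), Cove→Slot 2 ($101), Onyx→Slot 1 ($145) — total 146+138+137+101+145 = $667.
Max-entry greedy (repeatedly take the single best remaining cell) gives $585, worse by 82.
Next-best assignment: Quanta→Slot 6, Pioneer→Slot 1, Harbor→Slot 3, Cove→Slot 2, Onyx→Slot 4 = $655.
Swapping Harbor↔Cove (Harbor→Slot 2 $24, Cove→Slot 3 $107) loses 107.

Maximum total: $667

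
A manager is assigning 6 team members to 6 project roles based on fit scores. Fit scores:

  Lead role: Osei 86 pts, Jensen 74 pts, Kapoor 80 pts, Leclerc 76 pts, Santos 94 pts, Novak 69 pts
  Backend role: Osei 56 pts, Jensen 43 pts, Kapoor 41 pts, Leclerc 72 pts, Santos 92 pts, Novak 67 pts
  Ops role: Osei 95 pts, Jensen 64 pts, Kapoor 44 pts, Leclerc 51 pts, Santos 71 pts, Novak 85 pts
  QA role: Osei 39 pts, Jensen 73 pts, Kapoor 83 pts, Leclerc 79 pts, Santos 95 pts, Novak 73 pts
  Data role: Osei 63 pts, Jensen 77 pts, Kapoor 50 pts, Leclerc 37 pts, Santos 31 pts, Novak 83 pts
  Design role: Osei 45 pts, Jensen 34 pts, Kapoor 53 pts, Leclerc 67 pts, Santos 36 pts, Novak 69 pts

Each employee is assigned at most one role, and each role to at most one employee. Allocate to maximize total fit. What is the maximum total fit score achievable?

Optimal: Osei→Ops role (95 pts), Jensen→Lead role (74 pts), Kapoor→QA role (83 pts), Leclerc→Design role (67 pts), Santos→Backend role (92 pts), Novak→Data role (83 pts) — total 95+74+83+67+92+83 = 494 pts.
Max-entry greedy (repeatedly take the single best remaining cell) gives 459 pts, worse by 35.
Swapping Kapoor↔Novak (Kapoor→Data role 50 pts, Novak→QA role 73 pts) loses 43.
Checked against all permutations: 494 pts is optimal.

Max total: 494 pts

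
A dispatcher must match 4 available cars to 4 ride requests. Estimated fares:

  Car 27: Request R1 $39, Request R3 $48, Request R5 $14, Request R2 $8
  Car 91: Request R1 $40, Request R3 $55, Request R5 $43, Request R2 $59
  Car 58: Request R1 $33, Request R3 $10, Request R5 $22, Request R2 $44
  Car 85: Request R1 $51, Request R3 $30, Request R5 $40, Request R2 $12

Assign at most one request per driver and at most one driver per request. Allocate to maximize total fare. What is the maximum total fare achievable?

This is a one-to-one assignment (maximum-weight bipartite matching).
Optimal: Car 27→Request R3 ($48), Car 91→Request R5 ($43), Car 58→Request R2 ($44), Car 85→Request R1 ($51) — total 48+43+44+51 = $186.
Max-entry greedy (repeatedly take the single best remaining cell) gives $180, worse by 6.

Max total: $186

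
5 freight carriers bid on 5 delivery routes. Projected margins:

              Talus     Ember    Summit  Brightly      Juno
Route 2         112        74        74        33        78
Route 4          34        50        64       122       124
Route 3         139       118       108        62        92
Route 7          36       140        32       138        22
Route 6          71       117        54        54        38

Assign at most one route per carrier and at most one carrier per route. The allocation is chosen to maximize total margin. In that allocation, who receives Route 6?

Treat this as an assignment problem: match each carrier to one route.
Optimal: Talus→Route 2 ($112k), Ember→Route 6 ($117k), Summit→Route 3 ($108k), Brightly→Route 7 ($138k), Juno→Route 4 ($124k) — total 112+117+108+138+124 = $599k.
Max-entry greedy (repeatedly take the single best remaining cell) gives $531k, worse by 68.
Ember's own top route is Route 7 ($140k), but forcing Ember→Route 7 and reassigning the rest optimally gives only $538k — worse by 61.

Ember receives Route 6.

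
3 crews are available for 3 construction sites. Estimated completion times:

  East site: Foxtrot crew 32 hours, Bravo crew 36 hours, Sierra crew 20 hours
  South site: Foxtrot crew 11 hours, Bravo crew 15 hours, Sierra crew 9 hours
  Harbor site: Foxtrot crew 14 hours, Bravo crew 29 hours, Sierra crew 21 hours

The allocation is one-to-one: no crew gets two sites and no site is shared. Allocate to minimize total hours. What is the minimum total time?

Treat this as an assignment problem: match each crew to one site.
Optimal: Foxtrot crew→Harbor site (14 hours), Bravo crew→South site (15 hours), Sierra crew→East site (20 hours) — total 14+15+20 = 49 hours.
Column-greedy (each site in turn goes to its cheapest remaining crew) gives 60 hours, worse by 11.
Every other assignment is strictly worse.

Minimum total: 49 hours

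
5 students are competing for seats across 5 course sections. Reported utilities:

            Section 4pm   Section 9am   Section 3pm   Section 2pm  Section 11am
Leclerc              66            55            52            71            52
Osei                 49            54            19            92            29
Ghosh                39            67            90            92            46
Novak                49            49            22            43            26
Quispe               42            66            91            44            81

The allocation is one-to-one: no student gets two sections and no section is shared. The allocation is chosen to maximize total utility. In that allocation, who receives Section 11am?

Optimal: Leclerc→Section 4pm (66 points), Osei→Section 2pm (92 points), Ghosh→Section 3pm (90 points), Novak→Section 9am (49 points), Quispe→Section 11am (81 points) — total 66+92+90+49+81 = 378 points.
Column-greedy (each section in turn goes to its best remaining student) gives 342 points, worse by 36.
Next-best assignment: Leclerc→Section 9am, Osei→Section 2pm, Ghosh→Section 3pm, Novak→Section 4pm, Quispe→Section 11am = 367 points.
Quispe's own top section is Section 3pm (91 points), but forcing Quispe→Section 3pm and reassigning the rest optimally gives only 351 points — worse by 27.

Quispe receives Section 11am.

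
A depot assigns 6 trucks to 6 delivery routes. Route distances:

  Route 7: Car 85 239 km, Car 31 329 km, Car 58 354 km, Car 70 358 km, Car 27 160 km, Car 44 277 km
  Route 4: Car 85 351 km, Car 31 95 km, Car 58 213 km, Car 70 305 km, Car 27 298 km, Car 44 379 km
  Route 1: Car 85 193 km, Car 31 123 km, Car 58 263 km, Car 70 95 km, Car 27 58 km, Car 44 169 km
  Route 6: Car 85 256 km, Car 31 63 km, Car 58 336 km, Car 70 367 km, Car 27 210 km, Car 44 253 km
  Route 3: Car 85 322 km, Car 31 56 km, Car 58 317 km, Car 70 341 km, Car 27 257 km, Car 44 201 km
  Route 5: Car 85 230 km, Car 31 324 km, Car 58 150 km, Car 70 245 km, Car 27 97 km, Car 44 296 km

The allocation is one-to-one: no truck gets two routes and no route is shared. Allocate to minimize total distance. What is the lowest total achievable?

Minimum total: 908 km

This is the linear assignment problem.
Optimal: Car 85→Route 7 (239 km), Car 31→Route 6 (63 km), Car 58→Route 4 (213 km), Car 70→Route 1 (95 km), Car 27→Route 5 (97 km), Car 44→Route 3 (201 km) — total 239+63+213+95+97+201 = 908 km.
Min-entry greedy (repeatedly take the single cheapest remaining cell) gives 1061 km, worse by 153.
No other one-to-one assignment undercuts 908 km.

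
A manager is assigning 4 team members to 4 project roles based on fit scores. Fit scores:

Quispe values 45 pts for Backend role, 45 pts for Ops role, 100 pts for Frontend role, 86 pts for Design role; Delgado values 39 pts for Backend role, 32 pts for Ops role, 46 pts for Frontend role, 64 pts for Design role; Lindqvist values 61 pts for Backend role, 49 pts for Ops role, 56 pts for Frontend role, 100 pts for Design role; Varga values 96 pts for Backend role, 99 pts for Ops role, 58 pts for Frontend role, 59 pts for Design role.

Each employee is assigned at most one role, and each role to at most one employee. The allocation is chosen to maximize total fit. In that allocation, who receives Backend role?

Delgado receives Backend role.

Optimal: Quispe→Frontend role (100 pts), Delgado→Backend role (39 pts), Lindqvist→Design role (100 pts), Varga→Ops role (99 pts) — total 100+39+100+99 = 338 pts.
Row-greedy (each employee in turn takes its best remaining role) gives 324 pts, worse by 14.
Next-best assignment: Quispe→Frontend role, Delgado→Ops role, Lindqvist→Design role, Varga→Backend role = 328 pts.
Swapping Varga↔Lindqvist (Varga→Design role 59 pts, Lindqvist→Ops role 49 pts) loses 91.
Delgado's own top role is Design role (64 pts), but forcing Delgado→Design role and reassigning the rest optimally gives only 324 pts — worse by 14.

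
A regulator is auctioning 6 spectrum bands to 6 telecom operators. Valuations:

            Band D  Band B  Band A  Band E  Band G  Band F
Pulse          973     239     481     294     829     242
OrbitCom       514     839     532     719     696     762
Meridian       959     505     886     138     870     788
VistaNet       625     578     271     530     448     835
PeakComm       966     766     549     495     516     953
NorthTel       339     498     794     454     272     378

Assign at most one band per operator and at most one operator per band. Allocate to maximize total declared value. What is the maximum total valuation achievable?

Maximum total: $4959M

Treat this as an assignment problem: match each operator to one band.
Optimal: Pulse→Band D ($973M), OrbitCom→Band B ($839M), Meridian→Band G ($870M), VistaNet→Band E ($530M), PeakComm→Band F ($953M), NorthTel→Band A ($794M) — total 973+839+870+530+953+794 = $4959M.
Max-entry greedy (repeatedly take the single best remaining cell) gives $4453M, worse by 506.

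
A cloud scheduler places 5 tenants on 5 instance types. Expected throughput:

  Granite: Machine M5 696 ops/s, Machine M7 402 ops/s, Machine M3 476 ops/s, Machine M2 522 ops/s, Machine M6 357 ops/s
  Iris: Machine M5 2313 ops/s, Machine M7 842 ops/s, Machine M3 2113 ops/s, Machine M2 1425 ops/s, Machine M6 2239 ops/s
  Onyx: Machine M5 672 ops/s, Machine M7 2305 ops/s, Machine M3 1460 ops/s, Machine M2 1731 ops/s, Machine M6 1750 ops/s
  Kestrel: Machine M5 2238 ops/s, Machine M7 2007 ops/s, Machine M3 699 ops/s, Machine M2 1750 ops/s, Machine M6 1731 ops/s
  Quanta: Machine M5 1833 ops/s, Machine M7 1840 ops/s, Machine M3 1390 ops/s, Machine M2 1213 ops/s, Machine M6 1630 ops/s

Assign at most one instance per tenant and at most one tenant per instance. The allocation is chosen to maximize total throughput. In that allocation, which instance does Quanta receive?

This is a one-to-one assignment (maximum-weight bipartite matching).
Optimal: Granite→Machine M2 (522 ops/s), Iris→Machine M3 (2113 ops/s), Onyx→Machine M7 (2305 ops/s), Kestrel→Machine M5 (2238 ops/s), Quanta→Machine M6 (1630 ops/s) — total 522+2113+2305+2238+1630 = 8808 ops/s.
Row-greedy (each tenant in turn takes its best remaining instance) gives 8380 ops/s, worse by 428.
Swapping Iris↔Quanta (Iris→Machine M6 2239 ops/s, Quanta→Machine M3 1390 ops/s) loses 114.
No other one-to-one assignment exceeds 8808 ops/s.
Quanta's own top instance is Machine M7 (1840 ops/s), but forcing Quanta→Machine M7 and reassigning the rest optimally gives only 8524 ops/s — worse by 284.

Quanta receives Machine M6.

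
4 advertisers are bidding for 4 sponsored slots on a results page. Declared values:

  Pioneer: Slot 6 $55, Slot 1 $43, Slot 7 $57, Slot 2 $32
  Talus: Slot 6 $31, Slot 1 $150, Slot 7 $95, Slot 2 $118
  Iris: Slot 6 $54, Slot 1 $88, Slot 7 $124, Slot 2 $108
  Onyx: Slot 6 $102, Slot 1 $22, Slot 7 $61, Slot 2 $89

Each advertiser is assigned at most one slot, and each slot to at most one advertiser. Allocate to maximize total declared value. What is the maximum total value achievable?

Maximum total: $418

Optimal: Pioneer→Slot 6 ($55), Talus→Slot 1 ($150), Iris→Slot 7 ($124), Onyx→Slot 2 ($89) — total 55+150+124+89 = $418.
Max-entry greedy (repeatedly take the single best remaining cell) gives $408, worse by 10.
Swapping Onyx↔Pioneer (Onyx→Slot 6 $102, Pioneer→Slot 2 $32) loses 10.
Checked against all permutations: $418 is optimal.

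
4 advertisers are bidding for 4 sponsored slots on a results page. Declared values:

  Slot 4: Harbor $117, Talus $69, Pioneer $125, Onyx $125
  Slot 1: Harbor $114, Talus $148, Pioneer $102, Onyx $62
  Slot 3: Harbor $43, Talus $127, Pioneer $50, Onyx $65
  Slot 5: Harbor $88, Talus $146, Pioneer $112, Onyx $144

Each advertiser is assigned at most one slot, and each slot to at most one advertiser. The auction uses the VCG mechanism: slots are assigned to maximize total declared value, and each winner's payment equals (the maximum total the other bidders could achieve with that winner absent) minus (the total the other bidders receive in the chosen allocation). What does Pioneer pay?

Pioneer pays $24.

Efficient allocation: Harbor→Slot 1 ($114), Talus→Slot 3 ($127), Pioneer→Slot 4 ($125), Onyx→Slot 5 ($144); total welfare W = $510.
Pioneer receives Slot 4 at value $125, so the others get W − 125 = $385.
Without Pioneer: best allocation of the remaining 3 bidders over all 4 slots is Harbor→Slot 4 ($117), Talus→Slot 1 ($148), Onyx→Slot 5 ($144), total $409.
VCG payment = (others' best without Pioneer) − (others' welfare with Pioneer) = 409 − 385 = $24.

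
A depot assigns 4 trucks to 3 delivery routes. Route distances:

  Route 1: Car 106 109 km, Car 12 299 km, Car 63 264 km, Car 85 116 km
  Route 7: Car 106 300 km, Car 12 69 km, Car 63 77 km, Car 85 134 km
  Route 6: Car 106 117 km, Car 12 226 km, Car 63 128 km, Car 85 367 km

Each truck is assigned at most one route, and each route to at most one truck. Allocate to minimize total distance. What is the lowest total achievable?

Optimal: Car 85→Route 1 (116 km), Car 12→Route 7 (69 km), Car 106→Route 6 (117 km) — total 116+69+117 = 302 km.
Row-greedy (each truck in turn takes its cheapest remaining route) gives 306 km, worse by 4.
Next-best assignment: Car 106→Route 1, Car 12→Route 7, Car 63→Route 6 = 306 km.
No other one-to-one assignment undercuts 302 km.

Min total: 302 km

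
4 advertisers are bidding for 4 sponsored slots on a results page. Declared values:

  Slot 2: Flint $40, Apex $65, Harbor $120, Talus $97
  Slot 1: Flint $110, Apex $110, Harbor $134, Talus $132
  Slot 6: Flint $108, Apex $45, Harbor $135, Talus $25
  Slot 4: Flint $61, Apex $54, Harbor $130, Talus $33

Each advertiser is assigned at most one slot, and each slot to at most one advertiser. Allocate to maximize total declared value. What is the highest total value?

Maximum total: $445

Treat this as an assignment problem: match each advertiser to one slot.
Optimal: Flint→Slot 6 ($108), Apex→Slot 1 ($110), Harbor→Slot 4 ($130), Talus→Slot 2 ($97) — total 108+110+130+97 = $445.
Row-greedy (each advertiser in turn takes its best remaining slot) gives $343, worse by 102.
Next-best assignment: Flint→Slot 6, Apex→Slot 2, Harbor→Slot 4, Talus→Slot 1 = $435.
Checked against all permutations: $445 is optimal.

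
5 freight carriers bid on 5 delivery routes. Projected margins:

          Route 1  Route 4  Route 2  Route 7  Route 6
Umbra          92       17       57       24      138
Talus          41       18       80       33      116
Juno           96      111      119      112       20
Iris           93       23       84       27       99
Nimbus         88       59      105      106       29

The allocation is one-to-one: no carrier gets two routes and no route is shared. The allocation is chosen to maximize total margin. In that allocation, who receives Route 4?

Juno receives Route 4.

Optimal: Umbra→Route 6 ($138k), Talus→Route 2 ($80k), Juno→Route 4 ($111k), Iris→Route 1 ($93k), Nimbus→Route 7 ($106k) — total 138+80+111+93+106 = $528k.
Max-entry greedy (repeatedly take the single best remaining cell) gives $474k, worse by 54.
Next-best assignment: Umbra→Route 1, Talus→Route 6, Juno→Route 4, Iris→Route 2, Nimbus→Route 7 = $509k.
Swapping Juno↔Umbra (Juno→Route 6 $20k, Umbra→Route 4 $17k) loses 212.
Juno's own top route is Route 2 ($119k), but forcing Juno→Route 2 and reassigning the rest optimally gives only $474k — worse by 54.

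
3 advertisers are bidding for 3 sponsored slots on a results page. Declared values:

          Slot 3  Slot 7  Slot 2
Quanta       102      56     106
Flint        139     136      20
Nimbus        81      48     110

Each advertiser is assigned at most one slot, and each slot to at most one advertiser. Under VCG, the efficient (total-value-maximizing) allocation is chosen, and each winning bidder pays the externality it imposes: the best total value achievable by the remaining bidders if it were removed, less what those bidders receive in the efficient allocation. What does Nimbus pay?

Efficient allocation: Quanta→Slot 3 ($102), Flint→Slot 7 ($136), Nimbus→Slot 2 ($110); total welfare W = $348.
Nimbus receives Slot 2 at value $110, so the others get W − 110 = $238.
Without Nimbus: best allocation of the remaining 2 bidders over all 3 slots is Quanta→Slot 2 ($106), Flint→Slot 3 ($139), total $245.
VCG payment = (others' best without Nimbus) − (others' welfare with Nimbus) = 245 − 238 = $7.

Nimbus pays $7.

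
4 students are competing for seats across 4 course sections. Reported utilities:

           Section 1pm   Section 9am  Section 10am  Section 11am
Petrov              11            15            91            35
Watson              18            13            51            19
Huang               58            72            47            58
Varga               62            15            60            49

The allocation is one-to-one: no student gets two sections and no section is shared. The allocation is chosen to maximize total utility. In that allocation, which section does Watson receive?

Watson receives Section 11am.

Treat this as an assignment problem: match each student to one section.
Optimal: Petrov→Section 10am (91 points), Watson→Section 11am (19 points), Huang→Section 9am (72 points), Varga→Section 1pm (62 points) — total 91+19+72+62 = 244 points.
Next-best assignment: Petrov→Section 10am, Watson→Section 1pm, Huang→Section 9am, Varga→Section 11am = 230 points.
Every other assignment is strictly worse.
Watson's own top section is Section 10am (51 points), but forcing Watson→Section 10am and reassigning the rest optimally gives only 220 points — worse by 24.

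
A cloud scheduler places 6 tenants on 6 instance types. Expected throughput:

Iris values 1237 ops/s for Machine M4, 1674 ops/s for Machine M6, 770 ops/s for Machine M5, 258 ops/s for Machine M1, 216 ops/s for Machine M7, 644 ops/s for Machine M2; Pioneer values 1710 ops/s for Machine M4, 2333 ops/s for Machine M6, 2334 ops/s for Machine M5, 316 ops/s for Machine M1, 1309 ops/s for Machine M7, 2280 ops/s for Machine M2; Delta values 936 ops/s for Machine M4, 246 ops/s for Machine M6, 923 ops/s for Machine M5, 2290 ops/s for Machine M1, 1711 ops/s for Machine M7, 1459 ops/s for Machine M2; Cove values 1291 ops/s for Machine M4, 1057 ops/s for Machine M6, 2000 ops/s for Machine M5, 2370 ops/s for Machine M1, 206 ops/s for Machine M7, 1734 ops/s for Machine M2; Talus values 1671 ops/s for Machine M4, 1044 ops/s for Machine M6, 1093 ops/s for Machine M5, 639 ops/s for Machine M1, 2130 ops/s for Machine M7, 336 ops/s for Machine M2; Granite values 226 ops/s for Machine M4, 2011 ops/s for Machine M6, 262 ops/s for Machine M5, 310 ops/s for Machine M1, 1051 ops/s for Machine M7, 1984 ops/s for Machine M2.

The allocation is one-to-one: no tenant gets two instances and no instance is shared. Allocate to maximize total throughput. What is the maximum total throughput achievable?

Optimal: Iris→Machine M4 (1237 ops/s), Pioneer→Machine M6 (2333 ops/s), Delta→Machine M1 (2290 ops/s), Cove→Machine M5 (2000 ops/s), Talus→Machine M7 (2130 ops/s), Granite→Machine M2 (1984 ops/s) — total 1237+2333+2290+2000+2130+1984 = 11974 ops/s.
Column-greedy (each instance in turn goes to its best remaining tenant) gives 10785 ops/s, worse by 1189.
Checked against all permutations: 11974 ops/s is optimal.

Max total: 11974 ops/s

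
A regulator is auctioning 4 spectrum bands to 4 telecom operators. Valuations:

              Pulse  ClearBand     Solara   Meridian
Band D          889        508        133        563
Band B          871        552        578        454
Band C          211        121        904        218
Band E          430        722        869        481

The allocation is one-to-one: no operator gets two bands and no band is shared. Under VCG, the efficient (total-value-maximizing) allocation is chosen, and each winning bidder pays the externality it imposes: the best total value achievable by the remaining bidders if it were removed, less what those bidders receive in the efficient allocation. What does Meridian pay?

Efficient allocation: Pulse→Band B ($871M), ClearBand→Band E ($722M), Solara→Band C ($904M), Meridian→Band D ($563M); total welfare W = $3060M.
Meridian receives Band D at value $563M, so the others get W − 563 = $2497M.
Without Meridian: best allocation of the remaining 3 bidders over all 4 bands is Pulse→Band D ($889M), ClearBand→Band E ($722M), Solara→Band C ($904M), total $2515M.
VCG payment = (others' best without Meridian) − (others' welfare with Meridian) = 2515 − 2497 = $18M.

Meridian pays $18M.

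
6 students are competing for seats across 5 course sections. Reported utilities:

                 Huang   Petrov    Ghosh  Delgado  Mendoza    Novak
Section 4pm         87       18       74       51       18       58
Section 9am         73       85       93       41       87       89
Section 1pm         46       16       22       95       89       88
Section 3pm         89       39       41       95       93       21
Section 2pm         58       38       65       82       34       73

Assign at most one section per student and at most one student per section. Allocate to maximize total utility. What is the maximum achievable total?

Max total: 443 points

Optimal: Huang→Section 4pm (87 points), Ghosh→Section 9am (93 points), Novak→Section 1pm (88 points), Mendoza→Section 3pm (93 points), Delgado→Section 2pm (82 points) — total 87+93+88+93+82 = 443 points.
Row-greedy (each student in turn takes its best remaining section) gives 377 points, worse by 66.
Next-best assignment: Huang→Section 4pm, Ghosh→Section 9am, Delgado→Section 1pm, Mendoza→Section 3pm, Novak→Section 2pm = 441 points.
No other one-to-one assignment exceeds 443 points.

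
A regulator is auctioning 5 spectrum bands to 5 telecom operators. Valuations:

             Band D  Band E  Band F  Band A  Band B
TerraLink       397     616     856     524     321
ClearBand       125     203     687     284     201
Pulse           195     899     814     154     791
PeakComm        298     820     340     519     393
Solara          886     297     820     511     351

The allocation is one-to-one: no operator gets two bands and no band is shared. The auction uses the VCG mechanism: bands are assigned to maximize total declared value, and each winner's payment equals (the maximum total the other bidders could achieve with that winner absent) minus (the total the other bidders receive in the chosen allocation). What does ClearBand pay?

Efficient allocation: TerraLink→Band A ($524M), ClearBand→Band F ($687M), Pulse→Band B ($791M), PeakComm→Band E ($820M), Solara→Band D ($886M); total welfare W = $3708M.
ClearBand receives Band F at value $687M, so the others get W − 687 = $3021M.
Without ClearBand: best allocation of the remaining 4 bidders over all 5 bands is TerraLink→Band F ($856M), Pulse→Band B ($791M), PeakComm→Band E ($820M), Solara→Band D ($886M), total $3353M.
VCG payment = (others' best without ClearBand) − (others' welfare with ClearBand) = 3353 − 3021 = $332M.

ClearBand pays $332M.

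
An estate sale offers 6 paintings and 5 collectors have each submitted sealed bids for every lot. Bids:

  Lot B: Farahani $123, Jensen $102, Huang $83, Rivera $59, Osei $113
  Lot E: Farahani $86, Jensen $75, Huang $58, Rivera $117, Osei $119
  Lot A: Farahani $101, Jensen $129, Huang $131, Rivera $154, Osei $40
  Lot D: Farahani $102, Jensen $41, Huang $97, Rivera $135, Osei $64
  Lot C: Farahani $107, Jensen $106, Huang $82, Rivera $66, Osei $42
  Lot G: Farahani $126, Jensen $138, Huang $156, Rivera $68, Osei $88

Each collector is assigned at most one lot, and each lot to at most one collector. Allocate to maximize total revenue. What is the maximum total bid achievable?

This is the linear assignment problem.
Optimal: Farahani→Lot B ($123), Jensen→Lot A ($129), Huang→Lot G ($156), Rivera→Lot D ($135), Osei→Lot E ($119) — total 123+129+156+135+119 = $662.
Row-greedy (each collector in turn takes its best remaining lot) gives $582, worse by 80.
Every other assignment is strictly worse.

Maximum total: $662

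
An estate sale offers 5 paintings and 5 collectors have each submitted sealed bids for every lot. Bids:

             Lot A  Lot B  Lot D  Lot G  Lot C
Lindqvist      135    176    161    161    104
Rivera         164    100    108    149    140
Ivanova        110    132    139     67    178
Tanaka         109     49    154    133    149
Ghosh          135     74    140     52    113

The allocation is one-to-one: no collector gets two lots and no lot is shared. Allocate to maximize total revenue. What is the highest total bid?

Optimal: Lindqvist→Lot B ($176), Rivera→Lot G ($149), Ivanova→Lot C ($178), Tanaka→Lot D ($154), Ghosh→Lot A ($135) — total 176+149+178+154+135 = $792.
Column-greedy (each lot in turn goes to its best remaining collector) gives $674, worse by 118.
Next-best assignment: Lindqvist→Lot B, Rivera→Lot A, Ivanova→Lot C, Tanaka→Lot G, Ghosh→Lot D = $791.
No other one-to-one assignment exceeds $792.

Maximum total: $792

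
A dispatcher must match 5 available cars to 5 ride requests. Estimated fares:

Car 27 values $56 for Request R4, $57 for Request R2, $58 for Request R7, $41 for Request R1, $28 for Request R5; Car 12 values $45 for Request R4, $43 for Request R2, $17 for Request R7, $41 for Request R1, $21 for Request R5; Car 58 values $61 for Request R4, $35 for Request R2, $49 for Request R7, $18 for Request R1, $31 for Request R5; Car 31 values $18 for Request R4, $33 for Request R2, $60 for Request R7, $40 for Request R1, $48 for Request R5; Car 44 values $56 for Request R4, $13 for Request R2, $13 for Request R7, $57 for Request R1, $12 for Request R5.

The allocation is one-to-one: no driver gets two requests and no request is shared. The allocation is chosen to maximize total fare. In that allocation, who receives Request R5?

Car 31 receives Request R5.

Optimal: Car 27→Request R7 ($58), Car 12→Request R2 ($43), Car 58→Request R4 ($61), Car 31→Request R5 ($48), Car 44→Request R1 ($57) — total 58+43+61+48+57 = $267.
Column-greedy (each request in turn goes to its best remaining driver) gives $256, worse by 11.
Next-best assignment: Car 27→Request R2, Car 12→Request R4, Car 58→Request R7, Car 31→Request R5, Car 44→Request R1 = $256.
Checked against all permutations: $267 is optimal.
Car 31's own top request is Request R7 ($60), but forcing Car 31→Request R7 and reassigning the rest optimally gives only $256 — worse by 11.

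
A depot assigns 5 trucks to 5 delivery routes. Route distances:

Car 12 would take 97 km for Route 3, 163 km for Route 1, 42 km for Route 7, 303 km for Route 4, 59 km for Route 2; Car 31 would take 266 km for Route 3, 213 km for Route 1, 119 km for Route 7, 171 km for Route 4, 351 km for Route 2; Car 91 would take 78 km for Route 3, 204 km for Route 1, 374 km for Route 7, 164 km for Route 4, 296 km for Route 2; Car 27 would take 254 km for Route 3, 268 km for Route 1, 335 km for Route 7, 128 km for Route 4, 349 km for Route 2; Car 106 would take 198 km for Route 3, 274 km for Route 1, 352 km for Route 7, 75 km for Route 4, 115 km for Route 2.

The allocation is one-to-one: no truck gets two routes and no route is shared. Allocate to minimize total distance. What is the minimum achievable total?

Min total: 576 km

This is a one-to-one assignment (minimum-cost bipartite matching).
Optimal: Car 12→Route 7 (42 km), Car 31→Route 1 (213 km), Car 91→Route 3 (78 km), Car 27→Route 4 (128 km), Car 106→Route 2 (115 km) — total 42+213+78+128+115 = 576 km.
Row-greedy (each truck in turn takes its cheapest remaining route) gives 674 km, worse by 98.
Next-best assignment: Car 12→Route 2, Car 31→Route 7, Car 91→Route 3, Car 27→Route 1, Car 106→Route 4 = 599 km.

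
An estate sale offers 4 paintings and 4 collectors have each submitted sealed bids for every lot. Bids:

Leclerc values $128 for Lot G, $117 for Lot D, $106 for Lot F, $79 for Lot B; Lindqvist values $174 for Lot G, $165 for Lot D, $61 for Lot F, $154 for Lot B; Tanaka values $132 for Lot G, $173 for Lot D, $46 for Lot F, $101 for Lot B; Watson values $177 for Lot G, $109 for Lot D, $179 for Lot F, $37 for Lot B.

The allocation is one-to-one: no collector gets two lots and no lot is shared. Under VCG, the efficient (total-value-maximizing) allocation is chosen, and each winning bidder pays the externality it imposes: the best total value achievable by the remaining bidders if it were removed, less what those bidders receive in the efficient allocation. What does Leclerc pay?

Leclerc pays $20.

Efficient allocation: Leclerc→Lot G ($128), Lindqvist→Lot B ($154), Tanaka→Lot D ($173), Watson→Lot F ($179); total welfare W = $634.
Leclerc receives Lot G at value $128, so the others get W − 128 = $506.
Without Leclerc: best allocation of the remaining 3 bidders over all 4 lots is Lindqvist→Lot G ($174), Tanaka→Lot D ($173), Watson→Lot F ($179), total $526.
VCG payment = (others' best without Leclerc) − (others' welfare with Leclerc) = 526 − 506 = $20.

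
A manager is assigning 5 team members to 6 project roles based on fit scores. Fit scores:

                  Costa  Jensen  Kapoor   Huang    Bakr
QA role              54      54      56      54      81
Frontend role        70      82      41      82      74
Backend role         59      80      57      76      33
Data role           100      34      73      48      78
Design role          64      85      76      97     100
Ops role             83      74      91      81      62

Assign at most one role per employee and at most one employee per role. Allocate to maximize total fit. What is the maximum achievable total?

Max total: 453 pts

Optimal: Costa→Data role (100 pts), Jensen→Backend role (80 pts), Kapoor→Ops role (91 pts), Huang→Frontend role (82 pts), Bakr→Design role (100 pts) — total 100+80+91+82+100 = 453 pts.
Column-greedy (each role in turn goes to its best remaining employee) gives 415 pts, worse by 38.
Every other assignment is strictly worse.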